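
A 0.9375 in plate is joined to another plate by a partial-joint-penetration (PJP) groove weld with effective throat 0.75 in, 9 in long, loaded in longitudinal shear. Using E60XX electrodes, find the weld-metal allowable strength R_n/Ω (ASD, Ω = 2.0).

E60XX → F_EXX = 60 ksi.
Effective throat (given) t_e = 0.75 in.
A_we = 0.75 × 9 = 6.75 in².
F_nw = 0.6 F_EXX = 36 ksi.
R_n/Ω = (36 × 6.75) / 2.0 = 121.5 kip.

R_n/Ω ≈ 122 kip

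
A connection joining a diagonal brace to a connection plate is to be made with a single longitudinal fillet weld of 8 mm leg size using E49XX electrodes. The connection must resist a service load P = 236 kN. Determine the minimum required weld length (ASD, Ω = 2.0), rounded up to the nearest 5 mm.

L = 285 mm

E49XX → F_EXX = 490 MPa.
Throat t_e = 0.707 × 8 = 5.656 mm.
r_n/Ω = (0.6 × 490 × 5.656) / 2.0 = 831.4 N/mm = 0.8314 kN/mm.
L_req = P / (r_n/Ω) = 236 / 0.8314 = 283.8 mm total.
Round up → use L = 285 mm.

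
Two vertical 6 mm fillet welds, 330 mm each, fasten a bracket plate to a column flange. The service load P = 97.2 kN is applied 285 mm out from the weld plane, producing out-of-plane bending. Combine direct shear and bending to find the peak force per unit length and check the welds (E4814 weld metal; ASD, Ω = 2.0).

f_max ≈ 777 N/mm; NOT adequate

E48XX → F_EXX = 480 MPa.
L_w = 2 × 330 = 660 mm; section modulus (unit throat) S = 2 × L²/6 = 36300 mm².
Direct shear f_v = P/L_w = 97.2×10³/660 = 147.3 N/mm.
Moment M = P × e = 97.2×10³ × 285 = 27702000 N·mm; bending f_b = M/S = 763.1 N/mm.
f_max = √(f_v² + f_b²) = √(147.3² + 763.1²) = 777.2 N/mm.
r_n/Ω = (1/2.0) × 0.6 × 480 × (0.707 × 6) = 610.8 N/mm → NOT adequate.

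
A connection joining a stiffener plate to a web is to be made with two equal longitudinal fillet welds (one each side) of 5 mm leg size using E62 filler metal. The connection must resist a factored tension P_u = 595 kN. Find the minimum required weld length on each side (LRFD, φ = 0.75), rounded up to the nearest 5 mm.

L = 305 mm on each side

E62XX → F_EXX = 620 MPa.
Throat t_e = 0.707 × 5 = 3.535 mm.
φr_n = 0.75 × 0.6 × 620 × 3.535 × 10⁻³ = 0.9863 kN/mm.
L_req = P_u / φr_n = 595 / 0.9863 = 603.3 mm total.
Per side: 603.3 / 2 = 301.6 mm.
Round up → use L = 305 mm on each side.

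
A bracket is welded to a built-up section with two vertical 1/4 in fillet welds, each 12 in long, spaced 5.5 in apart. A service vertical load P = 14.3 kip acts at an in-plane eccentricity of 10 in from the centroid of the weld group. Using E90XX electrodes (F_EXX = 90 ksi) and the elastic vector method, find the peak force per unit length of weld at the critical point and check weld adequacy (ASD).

f_max ≈ 2.32 kip/in; adequate

Total weld length L_w = 24 in. Treat welds as unit-width lines.
Polar moment about centroid: J = 2[d³/12 + d(b/2)²] = 2[12³/12 + 12×2.75²] = 469.5 in³.
Direct shear f_v = P/L_w = 14.3 / 24 = 0.5958 kip/in (vertical).
Torsion M = P·e = 14.3 × 10 = 143 kip·in.
Critical point at (x, y) = (2.75, 6) from centroid. f_tx = M·y/J = 1.827 kip/in; f_ty = M·x/J = 0.8376 kip/in.
Resultant f_max = √[f_tx² + (f_v + f_ty)²] = √[1.827² + (0.5958 + 0.8376)²] = 2.323 kip/in.
Capacity per unit length: r_n/Ω = (1/2.0) × 0.6 × 90 × (0.707 × 0.25) = 4.772 kip/in.
2.323 ≤ 4.772 → adequate.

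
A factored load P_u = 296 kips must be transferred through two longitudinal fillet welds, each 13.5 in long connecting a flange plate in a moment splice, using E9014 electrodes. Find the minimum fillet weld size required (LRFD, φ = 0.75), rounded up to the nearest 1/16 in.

E90XX → F_EXX = 90 ksi.
Total weld length L = 27 in.
Required throat t_e = P_u / (φ × 0.6 F_EXX × L) = 296 / (0.75 × 0.6 × 90 × 27) = 0.2707 in.
Required leg w = t_e / 0.707 = 0.3829 in → use 7/16 in.

w = 7/16 in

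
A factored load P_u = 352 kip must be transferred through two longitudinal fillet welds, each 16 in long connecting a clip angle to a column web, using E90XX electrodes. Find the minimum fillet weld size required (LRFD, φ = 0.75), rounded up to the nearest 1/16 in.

E90XX → F_EXX = 90 ksi.
Total weld length L = 32 in.
Required throat t_e = P_u / (φ × 0.6 F_EXX × L) = 352 / (0.75 × 0.6 × 90 × 32) = 0.2716 in.
Required leg w = t_e / 0.707 = 0.3842 in → use 7/16 in.

w = 7/16 in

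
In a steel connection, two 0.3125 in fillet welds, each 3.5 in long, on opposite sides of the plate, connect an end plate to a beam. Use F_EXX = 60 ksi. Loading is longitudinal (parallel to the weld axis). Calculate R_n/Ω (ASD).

R_n/Ω ≈ 27.8 kip

Effective throat t_e = 0.707 × 0.3125 = 0.2209 in.
Total length L = 7 in; A_we = 0.2209 × 7 = 1.547 in².
F_nw = 0.6 F_EXX = 0.6 × 60 = 36 ksi.
R_n = 36 × 1.547 = 55.68 kip; R_n/Ω = 55.68/2.0 = 27.84 kip.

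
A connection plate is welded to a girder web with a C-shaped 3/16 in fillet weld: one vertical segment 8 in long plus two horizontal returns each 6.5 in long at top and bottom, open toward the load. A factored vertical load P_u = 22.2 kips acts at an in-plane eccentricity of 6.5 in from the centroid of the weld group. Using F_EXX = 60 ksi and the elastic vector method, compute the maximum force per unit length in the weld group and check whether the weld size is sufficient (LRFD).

Total weld length L_w = 21 in. Treat welds as unit-width lines.
Centroid: x̄ = 2×6.5×3.25 / 21 = 2.012 in from the vertical weld.
Polar moment about centroid: J = I_x + I_y = [8³/12 + 2×6.5×4²] + [8×2.012² + 2(6.5³/12 + 6.5×1.238²)] = 348.7 in³.
Direct shear f_v = P/L_w = 22.2 / 21 = 1.057 kip/in (vertical).
Torsion M = P·e = 22.2 × 6.5 = 144.3 kip·in.
Critical point at (x, y) = (4.488, 4) from centroid. f_tx = M·y/J = 1.655 kip/in; f_ty = M·x/J = 1.857 kip/in.
Resultant f_max = √[f_tx² + (f_v + f_ty)²] = √[1.655² + (1.057 + 1.857)²] = 3.351 kip/in.
Capacity per unit length: φr_n = 0.75 × 0.6 × 60 × (0.707 × 0.1875) = 3.579 kip/in.
3.351 ≤ 3.579 → adequate.

f_max ≈ 3.35 kip/in; adequate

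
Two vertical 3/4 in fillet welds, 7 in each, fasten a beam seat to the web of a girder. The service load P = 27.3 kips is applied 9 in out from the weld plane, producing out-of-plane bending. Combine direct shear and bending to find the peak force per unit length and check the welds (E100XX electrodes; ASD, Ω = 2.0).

f_max ≈ 15.2 kip/in; adequate

E100XX → F_EXX = 100 ksi.
L_w = 2 × 7 = 14 in; section modulus (unit throat) S = 2 × L²/6 = 16.33 in².
Direct shear f_v = P/L_w = 27.3/14 = 1.95 kip/in.
Moment M = P × e = 27.3 × 9 = 245.7 kip·in; bending f_b = M/S = 15.04 kip/in.
f_max = √(f_v² + f_b²) = √(1.95² + 15.04²) = 15.17 kip/in.
r_n/Ω = (1/2.0) × 0.6 × 100 × (0.707 × 0.75) = 15.91 kip/in → adequate.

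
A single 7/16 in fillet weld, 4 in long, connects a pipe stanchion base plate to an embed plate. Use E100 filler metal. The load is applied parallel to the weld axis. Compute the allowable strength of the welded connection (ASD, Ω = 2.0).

R_n/Ω ≈ 37.1 kip

E100XX → F_EXX = 100 ksi.
Effective throat t_e = 0.707 × 0.4375 = 0.3093 in.
Total length L = 4 in; A_we = 0.3093 × 4 = 1.237 in².
F_nw = 0.6 F_EXX = 0.6 × 100 = 60 ksi.
R_n = 60 × 1.237 = 74.23 kip; R_n/Ω = 74.23/2.0 = 37.12 kip.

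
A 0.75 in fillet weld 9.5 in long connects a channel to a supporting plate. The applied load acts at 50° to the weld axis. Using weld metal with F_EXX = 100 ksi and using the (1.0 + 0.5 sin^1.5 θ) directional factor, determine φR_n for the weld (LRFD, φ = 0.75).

φR_n ≈ 303 kip

t_e = 0.707 × 0.75 = 0.5302 in; A_we = 0.5302 × 9.5 = 5.037 in².
Directional factor: 1.0 + 0.5 sin^1.5(50°) = 1.335.
F_nw = 0.6 × 100 × 1.335 = 80.11 ksi.
φR_n = 0.75 × 80.11 × 5.037 = 302.7 kip.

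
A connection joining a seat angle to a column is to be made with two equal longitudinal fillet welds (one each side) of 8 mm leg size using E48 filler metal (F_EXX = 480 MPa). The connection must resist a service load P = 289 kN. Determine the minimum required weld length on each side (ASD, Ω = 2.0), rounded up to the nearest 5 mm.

Throat t_e = 0.707 × 8 = 5.656 mm.
r_n/Ω = (0.6 × 480 × 5.656) / 2.0 = 814.5 N/mm = 0.8145 kN/mm.
L_req = P / (r_n/Ω) = 289 / 0.8145 = 354.8 mm total.
Per side: 354.8 / 2 = 177.4 mm.
Round up → use L = 180 mm on each side.

L = 180 mm on each side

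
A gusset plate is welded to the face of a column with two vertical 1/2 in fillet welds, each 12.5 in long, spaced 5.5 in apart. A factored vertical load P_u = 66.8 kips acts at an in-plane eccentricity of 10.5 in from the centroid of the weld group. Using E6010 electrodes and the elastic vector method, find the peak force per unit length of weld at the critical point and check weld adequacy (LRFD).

f_max ≈ 10.7 kip/in; NOT adequate

E60XX → F_EXX = 60 ksi.
Total weld length L_w = 25 in. Treat welds as unit-width lines.
Polar moment about centroid: J = 2[d³/12 + d(b/2)²] = 2[12.5³/12 + 12.5×2.75²] = 514.6 in³.
Direct shear f_v = P/L_w = 66.8 / 25 = 2.672 kip/in (vertical).
Torsion M = P·e = 66.8 × 10.5 = 701.4 kip·in.
Critical point at (x, y) = (2.75, 6.25) from centroid. f_tx = M·y/J = 8.519 kip/in; f_ty = M·x/J = 3.748 kip/in.
Resultant f_max = √[f_tx² + (f_v + f_ty)²] = √[8.519² + (2.672 + 3.748)²] = 10.67 kip/in.
Capacity per unit length: φr_n = 0.75 × 0.6 × 60 × (0.707 × 0.5) = 9.544 kip/in.
10.67 > 9.544 → NOT adequate.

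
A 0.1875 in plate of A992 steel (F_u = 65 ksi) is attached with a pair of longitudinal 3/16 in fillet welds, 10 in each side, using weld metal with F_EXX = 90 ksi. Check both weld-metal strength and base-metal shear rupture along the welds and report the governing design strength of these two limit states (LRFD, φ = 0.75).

t_e = 0.707 × 0.1875 = 0.1326 in; L = 20 in.
Weld metal: φR_n = 0.75 × 0.6 × 90 × 0.1326 × 20 = 107.4 kips.
Base metal (shear rupture): φR_n = 0.75 × 0.6 × 65 × 0.1875 × 20 = 109.7 kips.
Governing: weld metal.

φR_n ≈ 107 kips (weld metal governs)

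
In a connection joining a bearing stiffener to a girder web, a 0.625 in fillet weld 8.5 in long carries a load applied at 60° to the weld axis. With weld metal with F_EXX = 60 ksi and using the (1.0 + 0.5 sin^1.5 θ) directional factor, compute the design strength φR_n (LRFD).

t_e = 0.707 × 0.625 = 0.4419 in; A_we = 0.4419 × 8.5 = 3.756 in².
Directional factor: 1.0 + 0.5 sin^1.5(60°) = 1.403.
F_nw = 0.6 × 60 × 1.403 = 50.51 ksi.
φR_n = 0.75 × 50.51 × 3.756 = 142.3 kips.

φR_n ≈ 142 kips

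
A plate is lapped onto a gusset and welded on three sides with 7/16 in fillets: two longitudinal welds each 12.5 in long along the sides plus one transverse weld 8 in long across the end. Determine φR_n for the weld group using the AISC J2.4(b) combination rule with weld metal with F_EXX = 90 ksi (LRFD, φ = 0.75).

φR_n ≈ 417 kip

t_e = 0.707 × 0.4375 = 0.3093 in.
R_nwl = 0.6 × 90 × 0.3093 × 25 = 417.6 kip (longitudinal, 2 welds).
R_nwt = 0.6 × 90 × 0.3093 × 8 = 133.6 kip (transverse, base value).
(i) R_nwl + R_nwt = 551.2 kip; (ii) 0.85 R_nwl + 1.5 R_nwt = 555.4 kip.
R_n = max = 555.4 kip [governs: (ii)]; φR_n = 416.5 kip.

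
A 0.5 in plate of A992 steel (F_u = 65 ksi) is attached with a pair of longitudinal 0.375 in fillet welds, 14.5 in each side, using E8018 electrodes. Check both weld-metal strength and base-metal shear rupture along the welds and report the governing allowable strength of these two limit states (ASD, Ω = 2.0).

R_n/Ω ≈ 185 kip (weld metal governs)

E80XX → F_EXX = 80 ksi.
t_e = 0.707 × 0.375 = 0.2651 in; L = 29 in.
Weld metal: R_n/Ω = (1/2.0) × 0.6 × 80 × 0.2651 × 29 = 184.5 kip.
Base metal (shear rupture): R_n/Ω = (1/2.0) × 0.6 × 65 × 0.5 × 29 = 282.8 kip.
Governing: weld metal.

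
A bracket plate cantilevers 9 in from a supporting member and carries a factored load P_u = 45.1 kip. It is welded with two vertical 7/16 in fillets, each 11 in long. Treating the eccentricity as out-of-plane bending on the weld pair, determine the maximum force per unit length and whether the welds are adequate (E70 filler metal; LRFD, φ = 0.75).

E70XX → F_EXX = 70 ksi.
L_w = 2 × 11 = 22 in; section modulus (unit throat) S = 2 × L²/6 = 40.33 in².
Direct shear f_v = P/L_w = 45.1/22 = 2.05 kip/in.
Moment M = P × e = 45.1 × 9 = 405.9 kip·in; bending f_b = M/S = 10.06 kip/in.
f_max = √(f_v² + f_b²) = √(2.05² + 10.06²) = 10.27 kip/in.
φr_n = 0.75 × 0.6 × 70 × (0.707 × 0.4375) = 9.743 kip/in → NOT adequate.

f_max ≈ 10.3 kip/in; NOT adequate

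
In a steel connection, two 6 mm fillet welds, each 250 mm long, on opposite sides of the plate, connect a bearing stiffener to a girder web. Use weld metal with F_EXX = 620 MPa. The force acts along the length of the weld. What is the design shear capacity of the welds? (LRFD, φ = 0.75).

Effective throat t_e = 0.707 × 6 = 4.242 mm.
Total length L = 500 mm; A_we = 4.242 × 500 = 2121 mm².
F_nw = 0.6 F_EXX = 0.6 × 620 = 372 MPa.
φR_n = 0.75 × 372 × 2121 × 10⁻³ = 591.8 kN.

φR_n ≈ 592 kN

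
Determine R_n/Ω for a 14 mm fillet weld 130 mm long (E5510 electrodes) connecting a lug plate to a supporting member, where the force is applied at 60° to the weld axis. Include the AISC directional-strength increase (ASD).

E55XX → F_EXX = 550 MPa.
t_e = 0.707 × 14 = 9.898 mm; A_we = 9.898 × 130 = 1287 mm².
Directional factor: 1.0 + 0.5 sin^1.5(60°) = 1.403.
F_nw = 0.6 × 550 × 1.403 = 463 MPa.
R_n/Ω = (463 × 1287) / 2.0 × 10⁻³ = 297.9 kN.

R_n/Ω ≈ 298 kN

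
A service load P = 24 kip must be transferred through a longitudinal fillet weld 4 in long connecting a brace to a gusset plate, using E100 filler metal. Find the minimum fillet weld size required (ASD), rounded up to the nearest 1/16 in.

w = 5/16 in

E100XX → F_EXX = 100 ksi.
Total weld length L = 4 in.
Required throat t_e = P × Ω / (0.6 F_EXX × L) = 24 × 2.0 / (0.6 × 100 × 4) = 0.2 in.
Required leg w = t_e / 0.707 = 0.2829 in → use 5/16 in.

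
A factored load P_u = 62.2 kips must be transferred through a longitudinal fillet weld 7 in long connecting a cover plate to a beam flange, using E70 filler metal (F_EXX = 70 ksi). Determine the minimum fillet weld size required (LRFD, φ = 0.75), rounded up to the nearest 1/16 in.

Total weld length L = 7 in.
Required throat t_e = P_u / (φ × 0.6 F_EXX × L) = 62.2 / (0.75 × 0.6 × 70 × 7) = 0.2821 in.
Required leg w = t_e / 0.707 = 0.399 in → use 7/16 in.

w = 7/16 in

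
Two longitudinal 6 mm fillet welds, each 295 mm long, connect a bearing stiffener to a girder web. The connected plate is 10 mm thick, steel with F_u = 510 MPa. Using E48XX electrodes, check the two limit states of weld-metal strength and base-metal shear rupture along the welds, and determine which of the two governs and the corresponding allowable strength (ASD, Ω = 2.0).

E48XX → F_EXX = 480 MPa.
t_e = 0.707 × 6 = 4.242 mm; L = 590 mm.
Weld metal: R_n/Ω = (1/2.0) × 0.6 × 480 × 4.242 × 590 × 10⁻³ = 360.4 kN.
Base metal (shear rupture): R_n/Ω = (1/2.0) × 0.6 × 510 × 10 × 590 × 10⁻³ = 902.7 kN.
Governing: weld metal.

R_n/Ω ≈ 360 kN (weld metal governs)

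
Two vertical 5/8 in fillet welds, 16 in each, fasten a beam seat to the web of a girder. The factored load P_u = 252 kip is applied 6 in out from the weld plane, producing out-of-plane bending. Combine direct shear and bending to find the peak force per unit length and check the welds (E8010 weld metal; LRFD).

f_max ≈ 19.4 kip/in; NOT adequate

E80XX → F_EXX = 80 ksi.
L_w = 2 × 16 = 32 in; section modulus (unit throat) S = 2 × L²/6 = 85.33 in².
Direct shear f_v = P/L_w = 252/32 = 7.875 kip/in.
Moment M = P × e = 252 × 6 = 1512 kip·in; bending f_b = M/S = 17.72 kip/in.
f_max = √(f_v² + f_b²) = √(7.875² + 17.72²) = 19.39 kip/in.
φr_n = 0.75 × 0.6 × 80 × (0.707 × 0.625) = 15.91 kip/in → NOT adequate.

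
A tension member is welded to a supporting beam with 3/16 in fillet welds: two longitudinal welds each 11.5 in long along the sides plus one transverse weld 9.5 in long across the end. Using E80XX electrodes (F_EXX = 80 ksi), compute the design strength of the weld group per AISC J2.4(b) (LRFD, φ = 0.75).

t_e = 0.707 × 0.1875 = 0.1326 in.
R_nwl = 0.6 × 80 × 0.1326 × 23 = 146.3 kip (longitudinal, 2 welds).
R_nwt = 0.6 × 80 × 0.1326 × 9.5 = 60.45 kip (transverse, base value).
(i) R_nwl + R_nwt = 206.8 kip; (ii) 0.85 R_nwl + 1.5 R_nwt = 215.1 kip.
R_n = max = 215.1 kip [governs: (ii)]; φR_n = 161.3 kip.

φR_n ≈ 161 kip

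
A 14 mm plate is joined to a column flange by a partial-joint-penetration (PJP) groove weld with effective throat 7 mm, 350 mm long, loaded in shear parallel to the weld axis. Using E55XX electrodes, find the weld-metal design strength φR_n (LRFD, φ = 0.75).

E55XX → F_EXX = 550 MPa.
Effective throat (given) t_e = 7 mm.
A_we = 7 × 350 = 2450 mm².
F_nw = 0.6 F_EXX = 330 MPa.
φR_n = 0.75 × 330 × 2450 × 10⁻³ = 606.4 kN.

φR_n ≈ 606 kN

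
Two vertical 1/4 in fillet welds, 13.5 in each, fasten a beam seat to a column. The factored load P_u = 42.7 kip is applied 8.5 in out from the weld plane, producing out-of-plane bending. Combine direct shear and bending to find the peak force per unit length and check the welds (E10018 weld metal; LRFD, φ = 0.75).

f_max ≈ 6.18 kip/in; adequate

E100XX → F_EXX = 100 ksi.
L_w = 2 × 13.5 = 27 in; section modulus (unit throat) S = 2 × L²/6 = 60.75 in².
Direct shear f_v = P/L_w = 42.7/27 = 1.581 kip/in.
Moment M = P × e = 42.7 × 8.5 = 362.95 kip·in; bending f_b = M/S = 5.974 kip/in.
f_max = √(f_v² + f_b²) = √(1.581² + 5.974²) = 6.18 kip/in.
φr_n = 0.75 × 0.6 × 100 × (0.707 × 0.25) = 7.954 kip/in → adequate.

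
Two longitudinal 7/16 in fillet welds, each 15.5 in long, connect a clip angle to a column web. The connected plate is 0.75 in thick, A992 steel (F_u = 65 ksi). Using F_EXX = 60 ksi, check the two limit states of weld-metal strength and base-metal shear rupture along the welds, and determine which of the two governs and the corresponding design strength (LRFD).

t_e = 0.707 × 0.4375 = 0.3093 in; L = 31 in.
Weld metal: φR_n = 0.75 × 0.6 × 60 × 0.3093 × 31 = 258.9 kips.
Base metal (shear rupture): φR_n = 0.75 × 0.6 × 65 × 0.75 × 31 = 680.1 kips.
Governing: weld metal.

φR_n ≈ 259 kips (weld metal governs)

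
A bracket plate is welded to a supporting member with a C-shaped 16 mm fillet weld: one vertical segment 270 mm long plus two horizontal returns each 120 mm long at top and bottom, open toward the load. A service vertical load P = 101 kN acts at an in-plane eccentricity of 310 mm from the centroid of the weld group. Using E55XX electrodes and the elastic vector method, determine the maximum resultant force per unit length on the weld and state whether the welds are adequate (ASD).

f_max ≈ 883 N/mm; adequate

E55XX → F_EXX = 550 MPa.
Total weld length L_w = 510 mm. Treat welds as unit-width lines.
Centroid: x̄ = 2×120×60 / 510 = 28.24 mm from the vertical weld.
Polar moment about centroid: J = I_x + I_y = [270³/12 + 2×120×135²] + [270×28.24² + 2(120³/12 + 120×31.76²)] = 6760000 mm³.
Direct shear f_v = P/L_w = 101×10³ / 510 = 198 N/mm (vertical).
Torsion M = P·e = 101×10³ × 310 = 31310000 N·mm.
Critical point at (x, y) = (91.76, 135) from centroid. f_tx = M·y/J = 625.3 N/mm; f_ty = M·x/J = 425 N/mm.
Resultant f_max = √[f_tx² + (f_v + f_ty)²] = √[625.3² + (198 + 425)²] = 882.7 N/mm.
Capacity per unit length: r_n/Ω = (1/2.0) × 0.6 × 550 × (0.707 × 16) = 1866 N/mm.
882.7 ≤ 1866 → adequate.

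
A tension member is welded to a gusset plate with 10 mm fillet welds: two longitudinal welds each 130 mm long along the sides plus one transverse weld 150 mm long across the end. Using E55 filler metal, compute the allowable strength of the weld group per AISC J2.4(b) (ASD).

E55XX → F_EXX = 550 MPa.
t_e = 0.707 × 10 = 7.07 mm.
R_nwl = 0.6 × 550 × 7.07 × 260 × 10⁻³ = 606.6 kN (longitudinal, 2 welds).
R_nwt = 0.6 × 550 × 7.07 × 150 × 10⁻³ = 350 kN (transverse, base value).
(i) R_nwl + R_nwt = 956.6 kN; (ii) 0.85 R_nwl + 1.5 R_nwt = 1041 kN.
R_n = max = 1041 kN [governs: (ii)]; R_n/Ω = 520.3 kN.

R_n/Ω ≈ 520 kN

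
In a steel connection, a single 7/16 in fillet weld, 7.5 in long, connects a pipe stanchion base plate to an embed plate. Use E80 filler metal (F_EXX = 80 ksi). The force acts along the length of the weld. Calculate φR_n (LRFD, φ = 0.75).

φR_n ≈ 83.5 kip

Effective throat t_e = 0.707 × 0.4375 = 0.3093 in.
Total length L = 7.5 in; A_we = 0.3093 × 7.5 = 2.32 in².
F_nw = 0.6 F_EXX = 0.6 × 80 = 48 ksi.
φR_n = 0.75 × 48 × 2.32 = 83.51 kip.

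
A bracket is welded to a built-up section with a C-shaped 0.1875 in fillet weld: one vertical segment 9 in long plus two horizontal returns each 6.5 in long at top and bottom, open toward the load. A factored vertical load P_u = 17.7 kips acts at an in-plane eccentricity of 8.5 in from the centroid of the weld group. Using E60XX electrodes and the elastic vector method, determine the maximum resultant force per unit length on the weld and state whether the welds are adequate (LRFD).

f_max ≈ 2.9 kip/in; adequate

E60XX → F_EXX = 60 ksi.
Total weld length L_w = 22 in. Treat welds as unit-width lines.
Centroid: x̄ = 2×6.5×3.25 / 22 = 1.92 in from the vertical weld.
Polar moment about centroid: J = I_x + I_y = [9³/12 + 2×6.5×4.5²] + [9×1.92² + 2(6.5³/12 + 6.5×1.33²)] = 425.9 in³.
Direct shear f_v = P/L_w = 17.7 / 22 = 0.8045 kip/in (vertical).
Torsion M = P·e = 17.7 × 8.5 = 150.45 kip·in.
Critical point at (x, y) = (4.58, 4.5) from centroid. f_tx = M·y/J = 1.589 kip/in; f_ty = M·x/J = 1.618 kip/in.
Resultant f_max = √[f_tx² + (f_v + f_ty)²] = √[1.589² + (0.8045 + 1.618)²] = 2.897 kip/in.
Capacity per unit length: φr_n = 0.75 × 0.6 × 60 × (0.707 × 0.1875) = 3.579 kip/in.
2.897 ≤ 3.579 → adequate.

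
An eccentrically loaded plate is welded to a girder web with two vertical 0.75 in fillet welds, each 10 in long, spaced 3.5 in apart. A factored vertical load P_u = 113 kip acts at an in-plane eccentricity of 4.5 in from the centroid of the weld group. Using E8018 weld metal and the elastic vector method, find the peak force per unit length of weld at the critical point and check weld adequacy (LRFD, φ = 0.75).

f_max ≈ 14.7 kip/in; adequate

E80XX → F_EXX = 80 ksi.
Total weld length L_w = 20 in. Treat welds as unit-width lines.
Polar moment about centroid: J = 2[d³/12 + d(b/2)²] = 2[10³/12 + 10×1.75²] = 227.9 in³.
Direct shear f_v = P/L_w = 113 / 20 = 5.65 kip/in (vertical).
Torsion M = P·e = 113 × 4.5 = 508.5 kip·in.
Critical point at (x, y) = (1.75, 5) from centroid. f_tx = M·y/J = 11.16 kip/in; f_ty = M·x/J = 3.904 kip/in.
Resultant f_max = √[f_tx² + (f_v + f_ty)²] = √[11.16² + (5.65 + 3.904)²] = 14.69 kip/in.
Capacity per unit length: φr_n = 0.75 × 0.6 × 80 × (0.707 × 0.75) = 19.09 kip/in.
14.69 ≤ 19.09 → adequate.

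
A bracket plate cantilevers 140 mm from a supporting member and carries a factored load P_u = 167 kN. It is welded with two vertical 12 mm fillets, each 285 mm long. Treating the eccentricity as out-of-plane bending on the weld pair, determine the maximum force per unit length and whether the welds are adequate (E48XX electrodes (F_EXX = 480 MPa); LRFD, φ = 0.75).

L_w = 2 × 285 = 570 mm; section modulus (unit throat) S = 2 × L²/6 = 27080 mm².
Direct shear f_v = P/L_w = 167×10³/570 = 293 N/mm.
Moment M = P × e = 167×10³ × 140 = 23380000 N·mm; bending f_b = M/S = 863.5 N/mm.
f_max = √(f_v² + f_b²) = √(293² + 863.5²) = 911.9 N/mm.
φr_n = 0.75 × 0.6 × 480 × (0.707 × 12) = 1833 N/mm → adequate.

f_max ≈ 912 N/mm; adequate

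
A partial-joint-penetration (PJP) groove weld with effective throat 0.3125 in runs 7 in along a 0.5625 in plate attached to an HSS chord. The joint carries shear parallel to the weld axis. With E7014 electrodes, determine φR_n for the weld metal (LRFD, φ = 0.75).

E70XX → F_EXX = 70 ksi.
Effective throat (given) t_e = 0.3125 in.
A_we = 0.3125 × 7 = 2.188 in².
F_nw = 0.6 F_EXX = 42 ksi.
φR_n = 0.75 × 42 × 2.188 = 68.91 kips.

φR_n ≈ 68.9 kips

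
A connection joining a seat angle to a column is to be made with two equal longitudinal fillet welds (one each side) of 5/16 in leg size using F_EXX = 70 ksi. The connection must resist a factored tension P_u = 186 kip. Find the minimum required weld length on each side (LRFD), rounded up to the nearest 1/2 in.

L = 13.5 in on each side

Throat t_e = 0.707 × 0.3125 = 0.2209 in.
φr_n = 0.75 × 0.6 × 70 × 0.2209 = 6.96 kip/in.
L_req = P_u / φr_n = 186 / 6.96 = 26.73 in total.
Per side: 26.73 / 2 = 13.36 in.
Round up → use L = 13.5 in on each side.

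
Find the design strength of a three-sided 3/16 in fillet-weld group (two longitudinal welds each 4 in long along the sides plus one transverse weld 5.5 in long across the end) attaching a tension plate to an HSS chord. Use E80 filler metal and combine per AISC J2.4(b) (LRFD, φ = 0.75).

E80XX → F_EXX = 80 ksi.
t_e = 0.707 × 0.1875 = 0.1326 in.
R_nwl = 0.6 × 80 × 0.1326 × 8 = 50.9 kip (longitudinal, 2 welds).
R_nwt = 0.6 × 80 × 0.1326 × 5.5 = 35 kip (transverse, base value).
(i) R_nwl + R_nwt = 85.9 kip; (ii) 0.85 R_nwl + 1.5 R_nwt = 95.76 kip.
R_n = max = 95.76 kip [governs: (ii)]; φR_n = 71.82 kip.

φR_n ≈ 71.8 kip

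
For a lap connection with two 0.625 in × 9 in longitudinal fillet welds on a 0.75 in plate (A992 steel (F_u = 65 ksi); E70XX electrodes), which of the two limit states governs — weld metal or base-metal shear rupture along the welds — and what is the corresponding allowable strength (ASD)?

E70XX → F_EXX = 70 ksi.
t_e = 0.707 × 0.625 = 0.4419 in; L = 18 in.
Weld metal: R_n/Ω = (1/2.0) × 0.6 × 70 × 0.4419 × 18 = 167 kips.
Base metal (shear rupture): R_n/Ω = (1/2.0) × 0.6 × 65 × 0.75 × 18 = 263.2 kips.
Governing: weld metal.

R_n/Ω ≈ 167 kips (weld metal governs)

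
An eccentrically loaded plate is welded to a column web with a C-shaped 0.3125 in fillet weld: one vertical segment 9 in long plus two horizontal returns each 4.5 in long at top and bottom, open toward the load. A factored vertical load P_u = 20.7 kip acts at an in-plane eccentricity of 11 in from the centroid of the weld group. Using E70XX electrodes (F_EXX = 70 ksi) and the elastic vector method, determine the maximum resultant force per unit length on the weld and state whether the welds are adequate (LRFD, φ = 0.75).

f_max ≈ 5.33 kip/in; adequate

Total weld length L_w = 18 in. Treat welds as unit-width lines.
Centroid: x̄ = 2×4.5×2.25 / 18 = 1.125 in from the vertical weld.
Polar moment about centroid: J = I_x + I_y = [9³/12 + 2×4.5×4.5²] + [9×1.125² + 2(4.5³/12 + 4.5×1.125²)] = 281 in³.
Direct shear f_v = P/L_w = 20.7 / 18 = 1.15 kip/in (vertical).
Torsion M = P·e = 20.7 × 11 = 227.7 kip·in.
Critical point at (x, y) = (3.375, 4.5) from centroid. f_tx = M·y/J = 3.647 kip/in; f_ty = M·x/J = 2.735 kip/in.
Resultant f_max = √[f_tx² + (f_v + f_ty)²] = √[3.647² + (1.15 + 2.735)²] = 5.329 kip/in.
Capacity per unit length: φr_n = 0.75 × 0.6 × 70 × (0.707 × 0.3125) = 6.96 kip/in.
5.329 ≤ 6.96 → adequate.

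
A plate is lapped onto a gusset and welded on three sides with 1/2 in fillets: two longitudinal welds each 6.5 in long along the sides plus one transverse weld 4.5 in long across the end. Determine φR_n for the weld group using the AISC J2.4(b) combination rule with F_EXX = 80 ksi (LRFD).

t_e = 0.707 × 0.5 = 0.3535 in.
R_nwl = 0.6 × 80 × 0.3535 × 13 = 220.6 kips (longitudinal, 2 welds).
R_nwt = 0.6 × 80 × 0.3535 × 4.5 = 76.36 kips (transverse, base value).
(i) R_nwl + R_nwt = 296.9 kips; (ii) 0.85 R_nwl + 1.5 R_nwt = 302 kips.
R_n = max = 302 kips [governs: (ii)]; φR_n = 226.5 kips.

φR_n ≈ 227 kips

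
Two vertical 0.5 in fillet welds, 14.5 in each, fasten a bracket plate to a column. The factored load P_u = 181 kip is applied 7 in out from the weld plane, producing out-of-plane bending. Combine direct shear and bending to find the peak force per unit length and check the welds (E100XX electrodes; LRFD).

E100XX → F_EXX = 100 ksi.
L_w = 2 × 14.5 = 29 in; section modulus (unit throat) S = 2 × L²/6 = 70.08 in².
Direct shear f_v = P/L_w = 181/29 = 6.241 kip/in.
Moment M = P × e = 181 × 7 = 1267 kip·in; bending f_b = M/S = 18.08 kip/in.
f_max = √(f_v² + f_b²) = √(6.241² + 18.08²) = 19.13 kip/in.
φr_n = 0.75 × 0.6 × 100 × (0.707 × 0.5) = 15.91 kip/in → NOT adequate.

f_max ≈ 19.1 kip/in; NOT adequate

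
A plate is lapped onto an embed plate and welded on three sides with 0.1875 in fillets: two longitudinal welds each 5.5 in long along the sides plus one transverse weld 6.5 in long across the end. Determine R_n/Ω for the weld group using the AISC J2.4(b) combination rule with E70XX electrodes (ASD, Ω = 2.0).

E70XX → F_EXX = 70 ksi.
t_e = 0.707 × 0.1875 = 0.1326 in.
R_nwl = 0.6 × 70 × 0.1326 × 11 = 61.24 kip (longitudinal, 2 welds).
R_nwt = 0.6 × 70 × 0.1326 × 6.5 = 36.19 kip (transverse, base value).
(i) R_nwl + R_nwt = 97.43 kip; (ii) 0.85 R_nwl + 1.5 R_nwt = 106.3 kip.
R_n = max = 106.3 kip [governs: (ii)]; R_n/Ω = 53.17 kip.

R_n/Ω ≈ 53.2 kip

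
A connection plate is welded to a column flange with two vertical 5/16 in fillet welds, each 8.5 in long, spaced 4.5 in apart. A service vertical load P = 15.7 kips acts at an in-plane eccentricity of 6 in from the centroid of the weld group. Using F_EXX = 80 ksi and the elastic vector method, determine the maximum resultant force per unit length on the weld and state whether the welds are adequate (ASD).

f_max ≈ 2.95 kip/in; adequate

Total weld length L_w = 17 in. Treat welds as unit-width lines.
Polar moment about centroid: J = 2[d³/12 + d(b/2)²] = 2[8.5³/12 + 8.5×2.25²] = 188.4 in³.
Direct shear f_v = P/L_w = 15.7 / 17 = 0.9235 kip/in (vertical).
Torsion M = P·e = 15.7 × 6 = 94.2 kip·in.
Critical point at (x, y) = (2.25, 4.25) from centroid. f_tx = M·y/J = 2.125 kip/in; f_ty = M·x/J = 1.125 kip/in.
Resultant f_max = √[f_tx² + (f_v + f_ty)²] = √[2.125² + (0.9235 + 1.125)²] = 2.951 kip/in.
Capacity per unit length: r_n/Ω = (1/2.0) × 0.6 × 80 × (0.707 × 0.3125) = 5.302 kip/in.
2.951 ≤ 5.302 → adequate.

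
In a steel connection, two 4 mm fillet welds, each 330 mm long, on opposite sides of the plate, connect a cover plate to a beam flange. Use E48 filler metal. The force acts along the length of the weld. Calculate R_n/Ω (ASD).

E48XX → F_EXX = 480 MPa.
Effective throat t_e = 0.707 × 4 = 2.828 mm.
Total length L = 660 mm; A_we = 2.828 × 660 = 1866 mm².
F_nw = 0.6 F_EXX = 0.6 × 480 = 288 MPa.
R_n = 288 × 1866 × 10⁻³ = 537.5 kN; R_n/Ω = 537.5/2.0 = 268.8 kN.

R_n/Ω ≈ 269 kN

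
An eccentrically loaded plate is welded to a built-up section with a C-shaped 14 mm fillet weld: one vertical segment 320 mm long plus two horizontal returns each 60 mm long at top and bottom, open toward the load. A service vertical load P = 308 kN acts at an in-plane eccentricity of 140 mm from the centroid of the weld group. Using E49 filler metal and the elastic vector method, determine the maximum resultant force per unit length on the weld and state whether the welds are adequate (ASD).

E49XX → F_EXX = 490 MPa.
Total weld length L_w = 440 mm. Treat welds as unit-width lines.
Centroid: x̄ = 2×60×30 / 440 = 8.182 mm from the vertical weld.
Polar moment about centroid: J = I_x + I_y = [320³/12 + 2×60×160²] + [320×8.182² + 2(60³/12 + 60×21.82²)] = 5917000 mm³.
Direct shear f_v = P/L_w = 308×10³ / 440 = 700 N/mm (vertical).
Torsion M = P·e = 308×10³ × 140 = 43120000 N·mm.
Critical point at (x, y) = (51.82, 160) from centroid. f_tx = M·y/J = 1166 N/mm; f_ty = M·x/J = 377.6 N/mm.
Resultant f_max = √[f_tx² + (f_v + f_ty)²] = √[1166² + (700 + 377.6)²] = 1588 N/mm.
Capacity per unit length: r_n/Ω = (1/2.0) × 0.6 × 490 × (0.707 × 14) = 1455 N/mm.
1588 > 1455 → NOT adequate.

f_max ≈ 1590 N/mm; NOT adequate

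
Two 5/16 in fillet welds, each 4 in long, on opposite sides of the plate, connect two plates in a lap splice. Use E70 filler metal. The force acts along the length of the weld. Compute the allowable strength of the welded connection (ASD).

E70XX → F_EXX = 70 ksi.
Effective throat t_e = 0.707 × 0.3125 = 0.2209 in.
Total length L = 8 in; A_we = 0.2209 × 8 = 1.767 in².
F_nw = 0.6 F_EXX = 0.6 × 70 = 42 ksi.
R_n = 42 × 1.767 = 74.23 kips; R_n/Ω = 74.23/2.0 = 37.12 kips.

R_n/Ω ≈ 37.1 kips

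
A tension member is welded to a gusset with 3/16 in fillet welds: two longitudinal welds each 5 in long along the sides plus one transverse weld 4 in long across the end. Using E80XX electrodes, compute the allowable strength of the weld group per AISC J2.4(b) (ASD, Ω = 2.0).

E80XX → F_EXX = 80 ksi.
t_e = 0.707 × 0.1875 = 0.1326 in.
R_nwl = 0.6 × 80 × 0.1326 × 10 = 63.63 kips (longitudinal, 2 welds).
R_nwt = 0.6 × 80 × 0.1326 × 4 = 25.45 kips (transverse, base value).
(i) R_nwl + R_nwt = 89.08 kips; (ii) 0.85 R_nwl + 1.5 R_nwt = 92.26 kips.
R_n = max = 92.26 kips [governs: (ii)]; R_n/Ω = 46.13 kips.

R_n/Ω ≈ 46.1 kips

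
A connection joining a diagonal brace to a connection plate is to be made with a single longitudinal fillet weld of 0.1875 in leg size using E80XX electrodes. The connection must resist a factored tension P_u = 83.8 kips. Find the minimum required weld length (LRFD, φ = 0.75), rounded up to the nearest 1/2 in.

L = 18 in

E80XX → F_EXX = 80 ksi.
Throat t_e = 0.707 × 0.1875 = 0.1326 in.
φr_n = 0.75 × 0.6 × 80 × 0.1326 = 4.772 kips/in.
L_req = P_u / φr_n = 83.8 / 4.772 = 17.56 in total.
Round up → use L = 18 in.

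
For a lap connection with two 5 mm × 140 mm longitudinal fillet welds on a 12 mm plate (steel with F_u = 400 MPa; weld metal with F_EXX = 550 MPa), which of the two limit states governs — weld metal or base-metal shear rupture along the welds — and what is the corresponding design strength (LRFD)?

φR_n ≈ 245 kN (weld metal governs)

t_e = 0.707 × 5 = 3.535 mm; L = 280 mm.
Weld metal: φR_n = 0.75 × 0.6 × 550 × 3.535 × 280 × 10⁻³ = 245 kN.
Base metal (shear rupture): φR_n = 0.75 × 0.6 × 400 × 12 × 280 × 10⁻³ = 604.8 kN.
Governing: weld metal.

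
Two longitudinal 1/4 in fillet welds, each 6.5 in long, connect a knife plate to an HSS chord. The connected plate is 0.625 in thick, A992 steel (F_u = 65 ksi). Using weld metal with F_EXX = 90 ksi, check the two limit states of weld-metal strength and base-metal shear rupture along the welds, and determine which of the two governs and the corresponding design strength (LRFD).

t_e = 0.707 × 0.25 = 0.1767 in; L = 13 in.
Weld metal: φR_n = 0.75 × 0.6 × 90 × 0.1767 × 13 = 93.06 kip.
Base metal (shear rupture): φR_n = 0.75 × 0.6 × 65 × 0.625 × 13 = 237.7 kip.
Governing: weld metal.

φR_n ≈ 93.1 kip (weld metal governs)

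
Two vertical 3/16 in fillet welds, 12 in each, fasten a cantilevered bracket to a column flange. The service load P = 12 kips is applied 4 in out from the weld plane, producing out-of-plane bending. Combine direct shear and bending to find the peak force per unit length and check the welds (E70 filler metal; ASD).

E70XX → F_EXX = 70 ksi.
L_w = 2 × 12 = 24 in; section modulus (unit throat) S = 2 × L²/6 = 48 in².
Direct shear f_v = P/L_w = 12/24 = 0.5 kip/in.
Moment M = P × e = 12 × 4 = 48 kip·in; bending f_b = M/S = 1 kip/in.
f_max = √(f_v² + f_b²) = √(0.5² + 1²) = 1.118 kip/in.
r_n/Ω = (1/2.0) × 0.6 × 70 × (0.707 × 0.1875) = 2.784 kip/in → adequate.

f_max ≈ 1.12 kip/in; adequate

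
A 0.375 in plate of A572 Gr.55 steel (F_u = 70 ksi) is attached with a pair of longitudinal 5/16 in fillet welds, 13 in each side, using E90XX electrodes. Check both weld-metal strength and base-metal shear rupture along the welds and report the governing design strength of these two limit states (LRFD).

φR_n ≈ 233 kip (weld metal governs)

E90XX → F_EXX = 90 ksi.
t_e = 0.707 × 0.3125 = 0.2209 in; L = 26 in.
Weld metal: φR_n = 0.75 × 0.6 × 90 × 0.2209 × 26 = 232.6 kip.
Base metal (shear rupture): φR_n = 0.75 × 0.6 × 70 × 0.375 × 26 = 307.1 kip.
Governing: weld metal.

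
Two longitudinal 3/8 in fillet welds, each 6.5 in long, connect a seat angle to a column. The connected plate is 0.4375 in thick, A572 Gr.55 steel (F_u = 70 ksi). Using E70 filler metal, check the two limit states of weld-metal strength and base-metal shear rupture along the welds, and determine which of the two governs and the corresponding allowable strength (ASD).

R_n/Ω ≈ 72.4 kip (weld metal governs)

E70XX → F_EXX = 70 ksi.
t_e = 0.707 × 0.375 = 0.2651 in; L = 13 in.
Weld metal: R_n/Ω = (1/2.0) × 0.6 × 70 × 0.2651 × 13 = 72.38 kip.
Base metal (shear rupture): R_n/Ω = (1/2.0) × 0.6 × 70 × 0.4375 × 13 = 119.4 kip.
Governing: weld metal.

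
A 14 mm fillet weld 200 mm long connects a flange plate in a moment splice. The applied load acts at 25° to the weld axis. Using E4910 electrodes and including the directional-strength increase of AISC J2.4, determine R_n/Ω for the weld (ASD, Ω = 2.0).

E49XX → F_EXX = 490 MPa.
t_e = 0.707 × 14 = 9.898 mm; A_we = 9.898 × 200 = 1980 mm².
Directional factor: 1.0 + 0.5 sin^1.5(25°) = 1.137.
F_nw = 0.6 × 490 × 1.137 = 334.4 MPa.
R_n/Ω = (334.4 × 1980) / 2.0 × 10⁻³ = 331 kN.

R_n/Ω ≈ 331 kN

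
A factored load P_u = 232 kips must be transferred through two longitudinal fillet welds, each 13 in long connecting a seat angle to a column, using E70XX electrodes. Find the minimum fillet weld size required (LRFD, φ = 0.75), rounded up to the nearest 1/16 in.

E70XX → F_EXX = 70 ksi.
Total weld length L = 26 in.
Required throat t_e = P_u / (φ × 0.6 F_EXX × L) = 232 / (0.75 × 0.6 × 70 × 26) = 0.2833 in.
Required leg w = t_e / 0.707 = 0.4007 in → use 7/16 in.

w = 7/16 in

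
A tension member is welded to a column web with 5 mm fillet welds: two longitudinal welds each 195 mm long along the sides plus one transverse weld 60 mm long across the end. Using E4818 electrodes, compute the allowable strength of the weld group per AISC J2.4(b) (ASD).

E48XX → F_EXX = 480 MPa.
t_e = 0.707 × 5 = 3.535 mm.
R_nwl = 0.6 × 480 × 3.535 × 390 × 10⁻³ = 397.1 kN (longitudinal, 2 welds).
R_nwt = 0.6 × 480 × 3.535 × 60 × 10⁻³ = 61.08 kN (transverse, base value).
(i) R_nwl + R_nwt = 458.1 kN; (ii) 0.85 R_nwl + 1.5 R_nwt = 429.1 kN.
R_n = max = 458.1 kN [governs: (i)]; R_n/Ω = 229.1 kN.

R_n/Ω ≈ 229 kN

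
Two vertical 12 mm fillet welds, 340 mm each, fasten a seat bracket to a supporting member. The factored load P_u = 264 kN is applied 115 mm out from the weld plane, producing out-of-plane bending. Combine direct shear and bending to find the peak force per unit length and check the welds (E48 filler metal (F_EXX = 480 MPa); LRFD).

f_max ≈ 878 N/mm; adequate

L_w = 2 × 340 = 680 mm; section modulus (unit throat) S = 2 × L²/6 = 38530 mm².
Direct shear f_v = P/L_w = 264×10³/680 = 388.2 N/mm.
Moment M = P × e = 264×10³ × 115 = 30360000 N·mm; bending f_b = M/S = 787.9 N/mm.
f_max = √(f_v² + f_b²) = √(388.2² + 787.9²) = 878.3 N/mm.
φr_n = 0.75 × 0.6 × 480 × (0.707 × 12) = 1833 N/mm → adequate.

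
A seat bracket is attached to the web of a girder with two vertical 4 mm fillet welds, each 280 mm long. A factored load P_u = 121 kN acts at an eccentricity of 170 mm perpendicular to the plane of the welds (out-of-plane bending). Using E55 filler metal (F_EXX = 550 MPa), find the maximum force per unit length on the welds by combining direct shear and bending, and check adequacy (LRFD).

f_max ≈ 816 N/mm; NOT adequate

L_w = 2 × 280 = 560 mm; section modulus (unit throat) S = 2 × L²/6 = 26130 mm².
Direct shear f_v = P/L_w = 121×10³/560 = 216.1 N/mm.
Moment M = P × e = 121×10³ × 170 = 20570000 N·mm; bending f_b = M/S = 787.1 N/mm.
f_max = √(f_v² + f_b²) = √(216.1² + 787.1²) = 816.2 N/mm.
φr_n = 0.75 × 0.6 × 550 × (0.707 × 4) = 699.9 N/mm → NOT adequate.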